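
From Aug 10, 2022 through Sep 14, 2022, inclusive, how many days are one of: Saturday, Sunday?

Aug 10, 2022 is a Wednesday.
That's 36 days from start to end, counting both.
36 = 7 × 5 + 1, so there are 5 full weeks plus 1 extra day.
Each full week contributes 2 days from the set (Sat, Sun): 5 × 2 = 10.
The 1 extra day is Wednesday — none qualify.
Total: 10 + 0 = 10.

10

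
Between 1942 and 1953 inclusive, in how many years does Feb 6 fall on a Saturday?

1

Day of week of February 6 in each year:
1942: Fri, 1943: Sat ✓, 1944: Sun, 1945: Tue, 1946: Wed, 1947: Thu, 1948: Fri, 1949: Sun, 1950: Mon, 1951: Tue, 1952: Wed, 1953: Fri
Saturdays: 1943.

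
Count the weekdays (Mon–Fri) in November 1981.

21

November 1, 1981 is a Sunday.
That's 30 days from start to end, counting both.
30 = 7 × 4 + 2, so there are 4 full weeks plus 2 extra days.
Each full week contributes 5 weekdays (Mon–Fri): 4 × 5 = 20.
The 2 extra days are Sun, Mon — 1 of them qualifies.
Total: 20 + 1 = 21.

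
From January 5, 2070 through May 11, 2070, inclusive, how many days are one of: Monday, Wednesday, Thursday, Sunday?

73

January 5, 2070 is a Sunday.
That's 127 days from start to end, counting both.
127 = 7 × 18 + 1, so there are 18 full weeks plus 1 extra day.
Each full week contributes 4 days from the set (Mon, Wed, Thu, Sun): 18 × 4 = 72.
The 1 extra day is Sun — 1 of them qualifies.
Total: 72 + 1 = 73.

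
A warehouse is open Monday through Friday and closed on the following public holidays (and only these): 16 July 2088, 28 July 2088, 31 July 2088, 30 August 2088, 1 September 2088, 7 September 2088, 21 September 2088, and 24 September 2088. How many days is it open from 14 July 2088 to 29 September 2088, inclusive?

49 business days

14 July 2088 is a Wednesday.
From 14 July 2088 to 29 September 2088 is 78 days inclusive.
78 = 7 × 11 + 1, so there are 11 full weeks plus 1 extra day.
Each full week contributes 5 weekdays (Mon–Fri): 11 × 5 = 55.
The 1 extra day is Wednesday — 1 of them qualifies.
Total: 55 + 1 = 56.
Holidays: 16 July 2088 (Fri); 28 July 2088 (Wed); 31 July 2088 (Sat); 30 August 2088 (Mon); 1 September 2088 (Wed); 7 September 2088 (Tue); 21 September 2088 (Tue); 24 September 2088 (Fri).
7 of the 8 holidays fall on weekdays; the rest are weekends and were already excluded.
Business days: 56 − 7 = 49.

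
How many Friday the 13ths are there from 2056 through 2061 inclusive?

9

Friday-the-13ths by year:
2056: Oct
2057: Apr, Jul
2058: Sep, Dec
2059: Jun
2060: Feb, Aug
2061: May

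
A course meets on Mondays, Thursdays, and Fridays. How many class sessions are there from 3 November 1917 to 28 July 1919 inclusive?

3 November 1917 is a Saturday.
That's 633 days from start to end, counting both.
633 = 7 × 90 + 3, so there are 90 full weeks plus 3 extra days.
Each full week contributes 3 days from the set (Mon, Thu, Fri): 90 × 3 = 270.
The 3 extra days are Sat, Sun, Mon — 1 of them qualifies.
Total: 270 + 1 = 271.

271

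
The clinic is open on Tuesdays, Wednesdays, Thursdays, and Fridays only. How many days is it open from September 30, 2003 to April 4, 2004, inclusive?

September 30, 2003 is a Tuesday.
That's 188 days from start to end, counting both.
188 = 7 × 26 + 6, so there are 26 full weeks plus 6 extra days.
Each full week contributes 4 days from the set (Tue, Wed, Thu, Fri): 26 × 4 = 104.
The 6 extra days are Tuesday, Wednesday, Thursday, Friday, Saturday, Sunday — 4 of them qualify.
Total: 104 + 4 = 108.

108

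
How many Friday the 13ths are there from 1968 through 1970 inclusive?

6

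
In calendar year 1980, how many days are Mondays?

January 1, 1980 is a Tuesday.
From January 1, 1980 to December 31, 1980 is 366 days inclusive.
366 = 7 × 52 + 2, so there are 52 full weeks plus 2 extra days.
Each full week contributes one Monday: 52 so far.
The 2 extra days are Tuesday, Wednesday — none qualify.
Total: 52 + 0 = 52.

52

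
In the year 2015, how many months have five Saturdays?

A month has five Saturdays exactly when Saturday falls within its first (length − 28) days.
Jan: 31 days, starts Thu → 5 of Thu, Fri, Sat ✓
Feb: 28 days, starts Sun → 5 of (none)
Mar: 31 days, starts Sun → 5 of Sun, Mon, Tue
Apr: 30 days, starts Wed → 5 of Wed, Thu
May: 31 days, starts Fri → 5 of Fri, Sat, Sun ✓
Jun: 30 days, starts Mon → 5 of Mon, Tue
Jul: 31 days, starts Wed → 5 of Wed, Thu, Fri
Aug: 31 days, starts Sat → 5 of Sat, Sun, Mon ✓
Sep: 30 days, starts Tue → 5 of Tue, Wed
Oct: 31 days, starts Thu → 5 of Thu, Fri, Sat ✓
Nov: 30 days, starts Sun → 5 of Sun, Mon
Dec: 31 days, starts Tue → 5 of Tue, Wed, Thu
Months with five Saturdays: Jan, May, Aug, Oct.

4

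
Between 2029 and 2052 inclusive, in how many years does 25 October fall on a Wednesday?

3

Day of week of October 25 in each year:
2029: Thu, 2030: Fri, 2031: Sat, 2032: Mon, 2033: Tue, 2034: Wed ✓, 2035: Thu, 2036: Sat, 2037: Sun, 2038: Mon, 2039: Tue, 2040: Thu, 2041: Fri, 2042: Sat, 2043: Sun, 2044: Tue, 2045: Wed ✓, 2046: Thu, 2047: Fri, 2048: Sun, 2049: Mon, 2050: Tue, 2051: Wed ✓, 2052: Fri
Wednesdays: 2034, 2045, 2051.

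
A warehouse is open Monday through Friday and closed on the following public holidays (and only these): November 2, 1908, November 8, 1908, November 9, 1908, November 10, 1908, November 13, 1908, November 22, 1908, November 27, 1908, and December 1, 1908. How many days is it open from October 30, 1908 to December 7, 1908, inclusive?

October 30, 1908 is a Friday.
That's 39 days from start to end, counting both.
39 = 7 × 5 + 4, so there are 5 full weeks plus 4 extra days.
Each full week contributes 5 weekdays (Mon–Fri): 5 × 5 = 25.
The 4 extra days are Fri, Sat, Sun, Mon — 2 of them qualify.
Total: 25 + 2 = 27.
Holidays: November 2, 1908 (Mon); November 8, 1908 (Sun); November 9, 1908 (Mon); November 10, 1908 (Tue); November 13, 1908 (Fri); November 22, 1908 (Sun); November 27, 1908 (Fri); December 1, 1908 (Tue).
6 of the 8 holidays fall on weekdays; the rest are weekends and were already excluded.
Business days: 27 − 6 = 21.

21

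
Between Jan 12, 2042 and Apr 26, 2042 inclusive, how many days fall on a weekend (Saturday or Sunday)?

Jan 12, 2042 is a Sunday.
That's 105 days from start to end, counting both.
105 = 7 × 15, so the span is exactly 15 full weeks.
Each full week contributes 2 weekend days (Sat, Sun): 15 × 2 = 30.
Total: 30.

30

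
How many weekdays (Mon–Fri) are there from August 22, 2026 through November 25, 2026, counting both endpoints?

68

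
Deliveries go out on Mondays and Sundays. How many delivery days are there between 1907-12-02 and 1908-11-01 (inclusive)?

1907-12-02 is a Monday.
The range spans 336 days (inclusive of both endpoints).
336 = 7 × 48, so the span is exactly 48 full weeks.
Each full week contributes 2 days from the set (Mon, Sun): 48 × 2 = 96.
Total: 96.

96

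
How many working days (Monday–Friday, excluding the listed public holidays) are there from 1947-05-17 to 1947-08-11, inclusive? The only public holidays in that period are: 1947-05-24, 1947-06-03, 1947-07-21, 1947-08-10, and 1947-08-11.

1947-05-17 is a Saturday.
From 1947-05-17 to 1947-08-11 is 87 days inclusive.
87 = 7 × 12 + 3, so there are 12 full weeks plus 3 extra days.
Each full week contributes 5 weekdays (Mon–Fri): 12 × 5 = 60.
The 3 extra days are Sat, Sun, Mon — 1 of them qualifies.
Total: 60 + 1 = 61.
Holidays: 1947-05-24 (Sat); 1947-06-03 (Tue); 1947-07-21 (Mon); 1947-08-10 (Sun); 1947-08-11 (Mon).
3 of the 5 holidays fall on weekdays; the rest are weekends and were already excluded.
Business days: 61 − 3 = 58.

58 working days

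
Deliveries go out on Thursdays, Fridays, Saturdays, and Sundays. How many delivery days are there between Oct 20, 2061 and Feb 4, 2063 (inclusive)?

272

Oct 20, 2061 is a Thursday.
The range spans 473 days (inclusive of both endpoints).
473 = 7 × 67 + 4, so there are 67 full weeks plus 4 extra days.
Each full week contributes 4 days from the set (Thu, Fri, Sat, Sun): 67 × 4 = 268.
The 4 extra days are Thu, Fri, Sat, Sun — 4 of them qualify.
Total: 268 + 4 = 272.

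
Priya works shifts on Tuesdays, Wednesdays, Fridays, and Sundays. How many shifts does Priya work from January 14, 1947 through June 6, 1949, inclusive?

500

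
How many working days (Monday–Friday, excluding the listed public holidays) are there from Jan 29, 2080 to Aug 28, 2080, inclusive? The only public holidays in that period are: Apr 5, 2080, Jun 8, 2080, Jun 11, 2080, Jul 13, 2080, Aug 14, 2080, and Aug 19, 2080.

149 working days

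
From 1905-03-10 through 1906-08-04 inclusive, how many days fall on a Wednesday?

73 Wednesdays

1905-03-10 is a Friday.
From 1905-03-10 to 1906-08-04 is 513 days inclusive.
513 = 7 × 73 + 2, so there are 73 full weeks plus 2 extra days.
Each full week contributes one Wednesday: 73 so far.
The 2 extra days are Friday, Saturday — none qualify.
Total: 73 + 0 = 73.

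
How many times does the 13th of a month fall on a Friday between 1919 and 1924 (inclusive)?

Friday-the-13ths by year:
1919: Jun
1920: Feb, Aug
1921: May
1922: Jan, Oct
1923: Apr, Jul
1924: Jun

9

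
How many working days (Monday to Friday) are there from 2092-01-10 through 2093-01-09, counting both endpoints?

2092-01-10 is a Thursday.
The range spans 366 days (inclusive of both endpoints).
366 = 7 × 52 + 2, so there are 52 full weeks plus 2 extra days.
Each full week contributes 5 weekdays (Mon–Fri): 52 × 5 = 260.
The 2 extra days are Thursday, Friday — 2 of them qualify.
Total: 260 + 2 = 262.

262 weekdays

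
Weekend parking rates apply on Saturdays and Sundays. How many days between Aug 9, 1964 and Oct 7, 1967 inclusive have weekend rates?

Aug 9, 1964 is a Sunday.
The range spans 1155 days (inclusive of both endpoints).
1155 = 7 × 165, so the span is exactly 165 full weeks.
Each full week contributes 2 weekend days (Sat, Sun): 165 × 2 = 330.
Total: 330.

330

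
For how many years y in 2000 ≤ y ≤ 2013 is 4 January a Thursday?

Day of week of January 4 in each year:
2000: Tue, 2001: Thu ✓, 2002: Fri, 2003: Sat, 2004: Sun, 2005: Tue, 2006: Wed, 2007: Thu ✓, 2008: Fri, 2009: Sun, 2010: Mon, 2011: Tue, 2012: Wed, 2013: Fri
Thursdays: 2001, 2007.

2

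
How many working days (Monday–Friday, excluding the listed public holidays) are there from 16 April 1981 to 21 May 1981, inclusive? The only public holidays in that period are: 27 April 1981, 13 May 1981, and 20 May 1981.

23

16 April 1981 is a Thursday.
The range spans 36 days (inclusive of both endpoints).
36 = 7 × 5 + 1, so there are 5 full weeks plus 1 extra day.
Each full week contributes 5 weekdays (Mon–Fri): 5 × 5 = 25.
The 1 extra day is Thursday — 1 of them qualifies.
Total: 25 + 1 = 26.
Holidays: 27 April 1981 (Mon); 13 May 1981 (Wed); 20 May 1981 (Wed).
All 3 holidays fall on weekdays, so subtract 3.
Business days: 26 − 3 = 23.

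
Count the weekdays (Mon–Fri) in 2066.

2066-01-01 is a Friday.
The range spans 365 days (inclusive of both endpoints).
365 = 7 × 52 + 1, so there are 52 full weeks plus 1 extra day.
Each full week contributes 5 weekdays (Mon–Fri): 52 × 5 = 260.
The 1 extra day is Fri — 1 of them qualifies.
Total: 260 + 1 = 261.

261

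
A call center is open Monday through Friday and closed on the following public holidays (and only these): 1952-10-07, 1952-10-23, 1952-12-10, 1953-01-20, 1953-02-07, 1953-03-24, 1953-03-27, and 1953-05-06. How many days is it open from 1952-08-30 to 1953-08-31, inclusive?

1952-08-30 is a Saturday.
The range spans 367 days (inclusive of both endpoints).
367 = 7 × 52 + 3, so there are 52 full weeks plus 3 extra days.
Each full week contributes 5 weekdays (Mon–Fri): 52 × 5 = 260.
The 3 extra days are Sat, Sun, Mon — 1 of them qualifies.
Total: 260 + 1 = 261.
Holidays: 1952-10-07 (Tue); 1952-10-23 (Thu); 1952-12-10 (Wed); 1953-01-20 (Tue); 1953-02-07 (Sat); 1953-03-24 (Tue); 1953-03-27 (Fri); 1953-05-06 (Wed).
7 of the 8 holidays fall on weekdays; the rest are weekends and were already excluded.
Business days: 261 − 7 = 254.

254 working days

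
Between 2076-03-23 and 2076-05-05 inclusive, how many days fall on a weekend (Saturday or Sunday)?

12

2076-03-23 is a Monday.
That's 44 days from start to end, counting both.
44 = 7 × 6 + 2, so there are 6 full weeks plus 2 extra days.
Each full week contributes 2 weekend days (Sat, Sun): 6 × 2 = 12.
The 2 extra days are Monday, Tuesday — none qualify.
Total: 12 + 0 = 12.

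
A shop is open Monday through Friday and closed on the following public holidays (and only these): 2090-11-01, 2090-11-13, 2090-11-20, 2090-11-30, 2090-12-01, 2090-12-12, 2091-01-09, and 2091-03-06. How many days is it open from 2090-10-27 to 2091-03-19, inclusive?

2090-10-27 is a Friday.
The range spans 144 days (inclusive of both endpoints).
144 = 7 × 20 + 4, so there are 20 full weeks plus 4 extra days.
Each full week contributes 5 weekdays (Mon–Fri): 20 × 5 = 100.
The 4 extra days are Fri, Sat, Sun, Mon — 2 of them qualify.
Total: 100 + 2 = 102.
Holidays: 2090-11-01 (Wed); 2090-11-13 (Mon); 2090-11-20 (Mon); 2090-11-30 (Thu); 2090-12-01 (Fri); 2090-12-12 (Tue); 2091-01-09 (Tue); 2091-03-06 (Tue).
All 8 holidays fall on weekdays, so subtract 8.
Business days: 102 − 8 = 94.

94 business days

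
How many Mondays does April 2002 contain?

Apr 1, 2002 is a Monday.
The range spans 30 days (inclusive of both endpoints).
30 = 7 × 4 + 2, so there are 4 full weeks plus 2 extra days.
Each full week contributes one Monday: 4 so far.
The 2 extra days are Monday, Tuesday — 1 of them qualifies.
Total: 4 + 1 = 5.

5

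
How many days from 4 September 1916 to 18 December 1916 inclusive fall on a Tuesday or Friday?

4 September 1916 is a Monday.
From 4 September 1916 to 18 December 1916 is 106 days inclusive.
106 = 7 × 15 + 1, so there are 15 full weeks plus 1 extra day.
Each full week contributes 2 days from the set (Tue, Fri): 15 × 2 = 30.
The 1 extra day is Mon — none qualify.
Total: 30 + 0 = 30.

30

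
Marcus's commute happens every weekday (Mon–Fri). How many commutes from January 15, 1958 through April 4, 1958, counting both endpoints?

January 15, 1958 is a Wednesday.
From January 15, 1958 to April 4, 1958 is 80 days inclusive.
80 = 7 × 11 + 3, so there are 11 full weeks plus 3 extra days.
Each full week contributes 5 weekdays (Mon–Fri): 11 × 5 = 55.
The 3 extra days are Wednesday, Thursday, Friday — 3 of them qualify.
Total: 55 + 3 = 58.

58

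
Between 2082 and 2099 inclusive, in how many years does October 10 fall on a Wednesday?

Day of week of October 10 in each year:
2082: Sat, 2083: Sun, 2084: Tue, 2085: Wed ✓, 2086: Thu, 2087: Fri, 2088: Sun, 2089: Mon, 2090: Tue, 2091: Wed ✓, 2092: Fri, 2093: Sat, 2094: Sun, 2095: Mon, 2096: Wed ✓, 2097: Thu, 2098: Fri, 2099: Sat
Wednesdays: 2085, 2091, 2096.

3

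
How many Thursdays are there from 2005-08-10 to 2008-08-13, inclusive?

157 Thursdays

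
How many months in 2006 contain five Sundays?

5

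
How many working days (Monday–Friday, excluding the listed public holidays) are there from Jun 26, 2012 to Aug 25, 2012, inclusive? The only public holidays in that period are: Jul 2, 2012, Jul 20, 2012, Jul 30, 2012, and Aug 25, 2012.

41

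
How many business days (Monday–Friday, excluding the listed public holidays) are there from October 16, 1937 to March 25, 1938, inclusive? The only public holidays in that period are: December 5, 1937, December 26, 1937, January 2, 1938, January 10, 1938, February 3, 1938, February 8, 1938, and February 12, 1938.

112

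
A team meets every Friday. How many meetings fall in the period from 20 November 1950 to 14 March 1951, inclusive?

16

20 November 1950 is a Monday.
The range spans 115 days (inclusive of both endpoints).
115 = 7 × 16 + 3, so there are 16 full weeks plus 3 extra days.
Each full week contributes one Friday: 16 so far.
The 3 extra days are Monday, Tuesday, Wednesday — none qualify.
Total: 16 + 0 = 16.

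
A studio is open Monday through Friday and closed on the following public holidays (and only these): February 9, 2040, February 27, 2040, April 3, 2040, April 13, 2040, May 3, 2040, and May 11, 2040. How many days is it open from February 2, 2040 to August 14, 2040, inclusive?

133

February 2, 2040 is a Thursday.
The range spans 195 days (inclusive of both endpoints).
195 = 7 × 27 + 6, so there are 27 full weeks plus 6 extra days.
Each full week contributes 5 weekdays (Mon–Fri): 27 × 5 = 135.
The 6 extra days are Thursday, Friday, Saturday, Sunday, Monday, Tuesday — 4 of them qualify.
Total: 135 + 4 = 139.
Holidays: February 9, 2040 (Thu); February 27, 2040 (Mon); April 3, 2040 (Tue); April 13, 2040 (Fri); May 3, 2040 (Thu); May 11, 2040 (Fri).
All 6 holidays fall on weekdays, so subtract 6.
Business days: 139 − 6 = 133.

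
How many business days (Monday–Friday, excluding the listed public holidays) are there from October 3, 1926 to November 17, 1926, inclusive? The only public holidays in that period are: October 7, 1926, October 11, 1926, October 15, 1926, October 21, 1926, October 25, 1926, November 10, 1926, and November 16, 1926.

October 3, 1926 is a Sunday.
The range spans 46 days (inclusive of both endpoints).
46 = 7 × 6 + 4, so there are 6 full weeks plus 4 extra days.
Each full week contributes 5 weekdays (Mon–Fri): 6 × 5 = 30.
The 4 extra days are Sun, Mon, Tue, Wed — 3 of them qualify.
Total: 30 + 3 = 33.
Holidays: October 7, 1926 (Thu); October 11, 1926 (Mon); October 15, 1926 (Fri); October 21, 1926 (Thu); October 25, 1926 (Mon); November 10, 1926 (Wed); November 16, 1926 (Tue).
All 7 holidays fall on weekdays, so subtract 7.
Business days: 33 − 7 = 26.

26 business days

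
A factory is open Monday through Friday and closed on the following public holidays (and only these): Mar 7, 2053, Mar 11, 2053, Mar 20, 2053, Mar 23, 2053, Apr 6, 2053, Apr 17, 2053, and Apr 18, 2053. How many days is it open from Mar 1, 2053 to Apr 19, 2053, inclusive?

Mar 1, 2053 is a Saturday.
From Mar 1, 2053 to Apr 19, 2053 is 50 days inclusive.
50 = 7 × 7 + 1, so there are 7 full weeks plus 1 extra day.
Each full week contributes 5 weekdays (Mon–Fri): 7 × 5 = 35.
The 1 extra day is Sat — none qualify.
Total: 35 + 0 = 35.
Holidays: Mar 7, 2053 (Fri); Mar 11, 2053 (Tue); Mar 20, 2053 (Thu); Mar 23, 2053 (Sun); Apr 6, 2053 (Sun); Apr 17, 2053 (Thu); Apr 18, 2053 (Fri).
5 of the 7 holidays fall on weekdays; the rest are weekends and were already excluded.
Business days: 35 − 5 = 30.

30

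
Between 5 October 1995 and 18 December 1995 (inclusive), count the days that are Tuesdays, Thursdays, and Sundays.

32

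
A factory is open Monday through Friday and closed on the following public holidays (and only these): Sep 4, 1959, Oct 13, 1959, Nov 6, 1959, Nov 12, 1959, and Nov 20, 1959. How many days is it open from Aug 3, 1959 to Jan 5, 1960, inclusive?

107

Aug 3, 1959 is a Monday.
From Aug 3, 1959 to Jan 5, 1960 is 156 days inclusive.
156 = 7 × 22 + 2, so there are 22 full weeks plus 2 extra days.
Each full week contributes 5 weekdays (Mon–Fri): 22 × 5 = 110.
The 2 extra days are Mon, Tue — 2 of them qualify.
Total: 110 + 2 = 112.
Holidays: Sep 4, 1959 (Fri); Oct 13, 1959 (Tue); Nov 6, 1959 (Fri); Nov 12, 1959 (Thu); Nov 20, 1959 (Fri).
All 5 holidays fall on weekdays, so subtract 5.
Business days: 112 − 5 = 107.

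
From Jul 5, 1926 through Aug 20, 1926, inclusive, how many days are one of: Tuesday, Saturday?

13

Jul 5, 1926 is a Monday.
From Jul 5, 1926 to Aug 20, 1926 is 47 days inclusive.
47 = 7 × 6 + 5, so there are 6 full weeks plus 5 extra days.
Each full week contributes 2 days from the set (Tue, Sat): 6 × 2 = 12.
The 5 extra days are Monday, Tuesday, Wednesday, Thursday, Friday — 1 of them qualifies.
Total: 12 + 1 = 13.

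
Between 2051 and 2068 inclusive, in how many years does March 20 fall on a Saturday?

Day of week of March 20 in each year:
2051: Mon, 2052: Wed, 2053: Thu, 2054: Fri, 2055: Sat ✓, 2056: Mon, 2057: Tue, 2058: Wed, 2059: Thu, 2060: Sat ✓, 2061: Sun, 2062: Mon, 2063: Tue, 2064: Thu, 2065: Fri, 2066: Sat ✓, 2067: Sun, 2068: Tue
Saturdays: 2055, 2060, 2066.

3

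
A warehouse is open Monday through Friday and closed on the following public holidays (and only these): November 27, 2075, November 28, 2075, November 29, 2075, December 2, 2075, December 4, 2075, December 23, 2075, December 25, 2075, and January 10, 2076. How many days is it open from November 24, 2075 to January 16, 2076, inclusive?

November 24, 2075 is a Sunday.
The range spans 54 days (inclusive of both endpoints).
54 = 7 × 7 + 5, so there are 7 full weeks plus 5 extra days.
Each full week contributes 5 weekdays (Mon–Fri): 7 × 5 = 35.
The 5 extra days are Sunday, Monday, Tuesday, Wednesday, Thursday — 4 of them qualify.
Total: 35 + 4 = 39.
Holidays: November 27, 2075 (Wed); November 28, 2075 (Thu); November 29, 2075 (Fri); December 2, 2075 (Mon); December 4, 2075 (Wed); December 23, 2075 (Mon); December 25, 2075 (Wed); January 10, 2076 (Fri).
All 8 holidays fall on weekdays, so subtract 8.
Business days: 39 − 8 = 31.

31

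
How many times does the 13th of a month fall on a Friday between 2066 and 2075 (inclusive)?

18

Friday-the-13ths by year:
2066: Aug
2067: May
2068: Jan, Apr, Jul
2069: Sep, Dec
2070: Jun
2071: Feb, Mar, Nov
2072: May
2073: Jan, Oct
2074: Apr, Jul
2075: Sep, Dec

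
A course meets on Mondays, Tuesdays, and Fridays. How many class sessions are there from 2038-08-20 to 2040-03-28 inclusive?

252

2038-08-20 is a Friday.
From 2038-08-20 to 2040-03-28 is 587 days inclusive.
587 = 7 × 83 + 6, so there are 83 full weeks plus 6 extra days.
Each full week contributes 3 days from the set (Mon, Tue, Fri): 83 × 3 = 249.
The 6 extra days are Friday, Saturday, Sunday, Monday, Tuesday, Wednesday — 3 of them qualify.
Total: 249 + 3 = 252.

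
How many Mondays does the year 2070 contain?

52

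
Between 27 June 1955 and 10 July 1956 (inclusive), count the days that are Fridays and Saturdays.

108

27 June 1955 is a Monday.
From 27 June 1955 to 10 July 1956 is 380 days inclusive.
380 = 7 × 54 + 2, so there are 54 full weeks plus 2 extra days.
Each full week contributes 2 days from the set (Fri, Sat): 54 × 2 = 108.
The 2 extra days are Monday, Tuesday — none qualify.
Total: 108 + 0 = 108.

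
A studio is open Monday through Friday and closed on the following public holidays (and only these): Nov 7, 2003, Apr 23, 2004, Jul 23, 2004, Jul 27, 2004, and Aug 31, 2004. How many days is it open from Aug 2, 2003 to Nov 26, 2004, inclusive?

340 working days

Aug 2, 2003 is a Saturday.
From Aug 2, 2003 to Nov 26, 2004 is 483 days inclusive.
483 = 7 × 69, so the span is exactly 69 full weeks.
Each full week contributes 5 weekdays (Mon–Fri): 69 × 5 = 345.
Total: 345.
Holidays: Nov 7, 2003 (Fri); Apr 23, 2004 (Fri); Jul 23, 2004 (Fri); Jul 27, 2004 (Tue); Aug 31, 2004 (Tue).
All 5 holidays fall on weekdays, so subtract 5.
Business days: 345 − 5 = 340.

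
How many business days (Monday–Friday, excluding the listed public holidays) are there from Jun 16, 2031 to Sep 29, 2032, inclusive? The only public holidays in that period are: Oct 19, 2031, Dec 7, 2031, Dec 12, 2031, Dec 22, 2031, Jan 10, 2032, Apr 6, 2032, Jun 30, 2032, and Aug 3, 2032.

333

Jun 16, 2031 is a Monday.
The range spans 472 days (inclusive of both endpoints).
472 = 7 × 67 + 3, so there are 67 full weeks plus 3 extra days.
Each full week contributes 5 weekdays (Mon–Fri): 67 × 5 = 335.
The 3 extra days are Mon, Tue, Wed — 3 of them qualify.
Total: 335 + 3 = 338.
Holidays: Oct 19, 2031 (Sun); Dec 7, 2031 (Sun); Dec 12, 2031 (Fri); Dec 22, 2031 (Mon); Jan 10, 2032 (Sat); Apr 6, 2032 (Tue); Jun 30, 2032 (Wed); Aug 3, 2032 (Tue).
5 of the 8 holidays fall on weekdays; the rest are weekends and were already excluded.
Business days: 338 − 5 = 333.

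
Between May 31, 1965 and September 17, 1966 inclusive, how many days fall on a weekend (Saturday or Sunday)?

135

May 31, 1965 is a Monday.
From May 31, 1965 to September 17, 1966 is 475 days inclusive.
475 = 7 × 67 + 6, so there are 67 full weeks plus 6 extra days.
Each full week contributes 2 weekend days (Sat, Sun): 67 × 2 = 134.
The 6 extra days are Mon, Tue, Wed, Thu, Fri, Sat — 1 of them qualifies.
Total: 134 + 1 = 135.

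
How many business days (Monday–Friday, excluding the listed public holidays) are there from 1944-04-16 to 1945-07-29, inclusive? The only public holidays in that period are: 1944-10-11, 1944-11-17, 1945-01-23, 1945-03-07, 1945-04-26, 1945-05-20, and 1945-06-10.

330 business days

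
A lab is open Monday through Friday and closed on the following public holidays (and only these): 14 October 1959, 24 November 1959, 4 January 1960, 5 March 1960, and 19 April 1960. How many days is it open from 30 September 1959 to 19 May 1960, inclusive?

163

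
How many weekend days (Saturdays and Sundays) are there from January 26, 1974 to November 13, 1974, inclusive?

January 26, 1974 is a Saturday.
The range spans 292 days (inclusive of both endpoints).
292 = 7 × 41 + 5, so there are 41 full weeks plus 5 extra days.
Each full week contributes 2 weekend days (Sat, Sun): 41 × 2 = 82.
The 5 extra days are Sat, Sun, Mon, Tue, Wed — 2 of them qualify.
Total: 82 + 2 = 84.

84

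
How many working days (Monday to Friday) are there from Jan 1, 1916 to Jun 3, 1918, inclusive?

631

Jan 1, 1916 is a Saturday.
The range spans 885 days (inclusive of both endpoints).
885 = 7 × 126 + 3, so there are 126 full weeks plus 3 extra days.
Each full week contributes 5 weekdays (Mon–Fri): 126 × 5 = 630.
The 3 extra days are Saturday, Sunday, Monday — 1 of them qualifies.
Total: 630 + 1 = 631.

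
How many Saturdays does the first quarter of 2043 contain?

13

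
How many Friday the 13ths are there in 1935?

2

The 13th falls on a Friday when the month's 13th has weekday Fri.
Jan 13 is Sun; Feb 13 is Wed; Mar 13 is Wed; Apr 13 is Sat; May 13 is Mon; Jun 13 is Thu; Jul 13 is Sat; Aug 13 is Tue; Sep 13 is Fri ✓; Oct 13 is Sun; Nov 13 is Wed; Dec 13 is Fri ✓.
Friday the 13ths: Sep, Dec.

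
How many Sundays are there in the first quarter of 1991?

13

Jan 1, 1991 is a Tuesday.
The range spans 90 days (inclusive of both endpoints).
90 = 7 × 12 + 6, so there are 12 full weeks plus 6 extra days.
Each full week contributes one Sunday: 12 so far.
The 6 extra days are Tue, Wed, Thu, Fri, Sat, Sun — 1 of them qualifies.
Total: 12 + 1 = 13.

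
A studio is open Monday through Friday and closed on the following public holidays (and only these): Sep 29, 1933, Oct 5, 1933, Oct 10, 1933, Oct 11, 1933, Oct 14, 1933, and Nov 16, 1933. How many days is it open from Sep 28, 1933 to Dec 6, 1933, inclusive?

Sep 28, 1933 is a Thursday.
The range spans 70 days (inclusive of both endpoints).
70 = 7 × 10, so the span is exactly 10 full weeks.
Each full week contributes 5 weekdays (Mon–Fri): 10 × 5 = 50.
Total: 50.
Holidays: Sep 29, 1933 (Fri); Oct 5, 1933 (Thu); Oct 10, 1933 (Tue); Oct 11, 1933 (Wed); Oct 14, 1933 (Sat); Nov 16, 1933 (Thu).
5 of the 6 holidays fall on weekdays; the rest are weekends and were already excluded.
Business days: 50 − 5 = 45.

45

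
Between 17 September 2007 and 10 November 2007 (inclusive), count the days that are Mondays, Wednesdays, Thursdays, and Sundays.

17 September 2007 is a Monday.
The range spans 55 days (inclusive of both endpoints).
55 = 7 × 7 + 6, so there are 7 full weeks plus 6 extra days.
Each full week contributes 4 days from the set (Mon, Wed, Thu, Sun): 7 × 4 = 28.
The 6 extra days are Monday, Tuesday, Wednesday, Thursday, Friday, Saturday — 3 of them qualify.
Total: 28 + 3 = 31.

31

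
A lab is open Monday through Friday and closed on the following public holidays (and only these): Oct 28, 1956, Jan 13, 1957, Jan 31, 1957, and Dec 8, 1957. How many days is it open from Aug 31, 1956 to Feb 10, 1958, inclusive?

Aug 31, 1956 is a Friday.
The range spans 529 days (inclusive of both endpoints).
529 = 7 × 75 + 4, so there are 75 full weeks plus 4 extra days.
Each full week contributes 5 weekdays (Mon–Fri): 75 × 5 = 375.
The 4 extra days are Fri, Sat, Sun, Mon — 2 of them qualify.
Total: 375 + 2 = 377.
Holidays: Oct 28, 1956 (Sun); Jan 13, 1957 (Sun); Jan 31, 1957 (Thu); Dec 8, 1957 (Sun).
1 of the 4 holidays fall on weekdays; the rest are weekends and were already excluded.
Business days: 377 − 1 = 376.

376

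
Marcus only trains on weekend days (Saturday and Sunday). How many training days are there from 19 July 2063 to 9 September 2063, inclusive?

19 July 2063 is a Thursday.
That's 53 days from start to end, counting both.
53 = 7 × 7 + 4, so there are 7 full weeks plus 4 extra days.
Each full week contributes 2 weekend days (Sat, Sun): 7 × 2 = 14.
The 4 extra days are Thursday, Friday, Saturday, Sunday — 2 of them qualify.
Total: 14 + 2 = 16.

16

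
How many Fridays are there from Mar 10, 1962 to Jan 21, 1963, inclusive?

Mar 10, 1962 is a Saturday.
That's 318 days from start to end, counting both.
318 = 7 × 45 + 3, so there are 45 full weeks plus 3 extra days.
Each full week contributes one Friday: 45 so far.
The 3 extra days are Sat, Sun, Mon — none qualify.
Total: 45 + 0 = 45.

45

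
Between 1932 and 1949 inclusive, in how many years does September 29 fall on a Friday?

3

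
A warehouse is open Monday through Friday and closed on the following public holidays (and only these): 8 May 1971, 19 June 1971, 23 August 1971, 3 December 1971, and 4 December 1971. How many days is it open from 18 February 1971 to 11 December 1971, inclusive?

18 February 1971 is a Thursday.
The range spans 297 days (inclusive of both endpoints).
297 = 7 × 42 + 3, so there are 42 full weeks plus 3 extra days.
Each full week contributes 5 weekdays (Mon–Fri): 42 × 5 = 210.
The 3 extra days are Thursday, Friday, Saturday — 2 of them qualify.
Total: 210 + 2 = 212.
Holidays: 8 May 1971 (Sat); 19 June 1971 (Sat); 23 August 1971 (Mon); 3 December 1971 (Fri); 4 December 1971 (Sat).
2 of the 5 holidays fall on weekdays; the rest are weekends and were already excluded.
Business days: 212 − 2 = 210.

210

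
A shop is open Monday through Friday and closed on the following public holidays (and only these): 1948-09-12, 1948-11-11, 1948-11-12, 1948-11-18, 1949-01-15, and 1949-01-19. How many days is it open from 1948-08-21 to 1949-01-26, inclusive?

109

1948-08-21 is a Saturday.
From 1948-08-21 to 1949-01-26 is 159 days inclusive.
159 = 7 × 22 + 5, so there are 22 full weeks plus 5 extra days.
Each full week contributes 5 weekdays (Mon–Fri): 22 × 5 = 110.
The 5 extra days are Sat, Sun, Mon, Tue, Wed — 3 of them qualify.
Total: 110 + 3 = 113.
Holidays: 1948-09-12 (Sun); 1948-11-11 (Thu); 1948-11-12 (Fri); 1948-11-18 (Thu); 1949-01-15 (Sat); 1949-01-19 (Wed).
4 of the 6 holidays fall on weekdays; the rest are weekends and were already excluded.
Business days: 113 − 4 = 109.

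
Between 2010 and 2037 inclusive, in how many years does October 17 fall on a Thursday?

Day of week of October 17 in each year:
2010: Sun, 2011: Mon, 2012: Wed, 2013: Thu ✓, 2014: Fri, 2015: Sat, 2016: Mon, 2017: Tue, 2018: Wed, 2019: Thu ✓, 2020: Sat, 2021: Sun, 2022: Mon, 2023: Tue, 2024: Thu ✓, 2025: Fri, 2026: Sat, 2027: Sun, 2028: Tue, 2029: Wed, 2030: Thu ✓, 2031: Fri, 2032: Sun, 2033: Mon, 2034: Tue, 2035: Wed, 2036: Fri, 2037: Sat
Thursdays: 2013, 2019, 2024, 2030.

4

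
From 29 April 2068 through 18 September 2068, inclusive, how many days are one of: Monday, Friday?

41

29 April 2068 is a Sunday.
The range spans 143 days (inclusive of both endpoints).
143 = 7 × 20 + 3, so there are 20 full weeks plus 3 extra days.
Each full week contributes 2 days from the set (Mon, Fri): 20 × 2 = 40.
The 3 extra days are Sun, Mon, Tue — 1 of them qualifies.
Total: 40 + 1 = 41.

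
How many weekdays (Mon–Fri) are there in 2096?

Jan 1, 2096 is a Sunday.
The range spans 366 days (inclusive of both endpoints).
366 = 7 × 52 + 2, so there are 52 full weeks plus 2 extra days.
Each full week contributes 5 weekdays (Mon–Fri): 52 × 5 = 260.
The 2 extra days are Sunday, Monday — 1 of them qualifies.
Total: 260 + 1 = 261.

261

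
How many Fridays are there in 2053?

52

January 1, 2053 is a Wednesday.
That's 365 days from start to end, counting both.
365 = 7 × 52 + 1, so there are 52 full weeks plus 1 extra day.
Each full week contributes one Friday: 52 so far.
The 1 extra day is Wednesday — none qualify.
Total: 52 + 0 = 52.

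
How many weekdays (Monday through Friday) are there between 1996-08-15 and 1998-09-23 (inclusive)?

1996-08-15 is a Thursday.
The range spans 770 days (inclusive of both endpoints).
770 = 7 × 110, so the span is exactly 110 full weeks.
Each full week contributes 5 weekdays (Mon–Fri): 110 × 5 = 550.
Total: 550.

550 weekdays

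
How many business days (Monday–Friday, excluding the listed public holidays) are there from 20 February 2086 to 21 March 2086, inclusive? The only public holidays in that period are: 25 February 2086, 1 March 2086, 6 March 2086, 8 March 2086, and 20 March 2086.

20 February 2086 is a Wednesday.
From 20 February 2086 to 21 March 2086 is 30 days inclusive.
30 = 7 × 4 + 2, so there are 4 full weeks plus 2 extra days.
Each full week contributes 5 weekdays (Mon–Fri): 4 × 5 = 20.
The 2 extra days are Wed, Thu — 2 of them qualify.
Total: 20 + 2 = 22.
Holidays: 25 February 2086 (Mon); 1 March 2086 (Fri); 6 March 2086 (Wed); 8 March 2086 (Fri); 20 March 2086 (Wed).
All 5 holidays fall on weekdays, so subtract 5.
Business days: 22 − 5 = 17.

17 business days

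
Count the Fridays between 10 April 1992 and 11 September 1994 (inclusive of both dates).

127

10 April 1992 is a Friday.
The range spans 885 days (inclusive of both endpoints).
885 = 7 × 126 + 3, so there are 126 full weeks plus 3 extra days.
Each full week contributes one Friday: 126 so far.
The 3 extra days are Fri, Sat, Sun — 1 of them qualifies.
Total: 126 + 1 = 127.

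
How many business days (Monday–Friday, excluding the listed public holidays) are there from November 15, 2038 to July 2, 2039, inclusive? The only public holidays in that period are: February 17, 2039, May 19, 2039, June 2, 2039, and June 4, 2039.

November 15, 2038 is a Monday.
The range spans 230 days (inclusive of both endpoints).
230 = 7 × 32 + 6, so there are 32 full weeks plus 6 extra days.
Each full week contributes 5 weekdays (Mon–Fri): 32 × 5 = 160.
The 6 extra days are Mon, Tue, Wed, Thu, Fri, Sat — 5 of them qualify.
Total: 160 + 5 = 165.
Holidays: February 17, 2039 (Thu); May 19, 2039 (Thu); June 2, 2039 (Thu); June 4, 2039 (Sat).
3 of the 4 holidays fall on weekdays; the rest are weekends and were already excluded.
Business days: 165 − 3 = 162.

162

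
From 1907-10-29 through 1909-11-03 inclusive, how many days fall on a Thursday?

1907-10-29 is a Tuesday.
The range spans 737 days (inclusive of both endpoints).
737 = 7 × 105 + 2, so there are 105 full weeks plus 2 extra days.
Each full week contributes one Thursday: 105 so far.
The 2 extra days are Tuesday, Wednesday — none qualify.
Total: 105 + 0 = 105.

105 Thursdays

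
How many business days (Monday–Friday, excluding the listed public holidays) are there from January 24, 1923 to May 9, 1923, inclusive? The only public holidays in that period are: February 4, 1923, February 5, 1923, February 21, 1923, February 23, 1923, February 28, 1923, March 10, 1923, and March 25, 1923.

January 24, 1923 is a Wednesday.
From January 24, 1923 to May 9, 1923 is 106 days inclusive.
106 = 7 × 15 + 1, so there are 15 full weeks plus 1 extra day.
Each full week contributes 5 weekdays (Mon–Fri): 15 × 5 = 75.
The 1 extra day is Wed — 1 of them qualifies.
Total: 75 + 1 = 76.
Holidays: February 4, 1923 (Sun); February 5, 1923 (Mon); February 21, 1923 (Wed); February 23, 1923 (Fri); February 28, 1923 (Wed); March 10, 1923 (Sat); March 25, 1923 (Sun).
4 of the 7 holidays fall on weekdays; the rest are weekends and were already excluded.
Business days: 76 − 4 = 72.

72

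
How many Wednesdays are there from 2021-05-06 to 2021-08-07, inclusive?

2021-05-06 is a Thursday.
From 2021-05-06 to 2021-08-07 is 94 days inclusive.
94 = 7 × 13 + 3, so there are 13 full weeks plus 3 extra days.
Each full week contributes one Wednesday: 13 so far.
The 3 extra days are Thursday, Friday, Saturday — none qualify.
Total: 13 + 0 = 13.

13 Wednesdays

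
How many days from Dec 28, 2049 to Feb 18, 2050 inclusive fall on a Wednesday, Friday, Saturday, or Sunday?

Dec 28, 2049 is a Tuesday.
That's 53 days from start to end, counting both.
53 = 7 × 7 + 4, so there are 7 full weeks plus 4 extra days.
Each full week contributes 4 days from the set (Wed, Fri, Sat, Sun): 7 × 4 = 28.
The 4 extra days are Tue, Wed, Thu, Fri — 2 of them qualify.
Total: 28 + 2 = 30.

30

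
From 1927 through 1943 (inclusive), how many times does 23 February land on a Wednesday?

Day of week of February 23 in each year:
1927: Wed ✓, 1928: Thu, 1929: Sat, 1930: Sun, 1931: Mon, 1932: Tue, 1933: Thu, 1934: Fri, 1935: Sat, 1936: Sun, 1937: Tue, 1938: Wed ✓, 1939: Thu, 1940: Fri, 1941: Sun, 1942: Mon, 1943: Tue
Wednesdays: 1927, 1938.

2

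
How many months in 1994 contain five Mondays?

A month has five Mondays exactly when Monday falls within its first (length − 28) days.
Jan: 31 days, starts Sat → 5 of Sat, Sun, Mon ✓
Feb: 28 days, starts Tue → 5 of (none)
Mar: 31 days, starts Tue → 5 of Tue, Wed, Thu
Apr: 30 days, starts Fri → 5 of Fri, Sat
May: 31 days, starts Sun → 5 of Sun, Mon, Tue ✓
Jun: 30 days, starts Wed → 5 of Wed, Thu
Jul: 31 days, starts Fri → 5 of Fri, Sat, Sun
Aug: 31 days, starts Mon → 5 of Mon, Tue, Wed ✓
Sep: 30 days, starts Thu → 5 of Thu, Fri
Oct: 31 days, starts Sat → 5 of Sat, Sun, Mon ✓
Nov: 30 days, starts Tue → 5 of Tue, Wed
Dec: 31 days, starts Thu → 5 of Thu, Fri, Sat
Months with five Mondays: Jan, May, Aug, Oct.

4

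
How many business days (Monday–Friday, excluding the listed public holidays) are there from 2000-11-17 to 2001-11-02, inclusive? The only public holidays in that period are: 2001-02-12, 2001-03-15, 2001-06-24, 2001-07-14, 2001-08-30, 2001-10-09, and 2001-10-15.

246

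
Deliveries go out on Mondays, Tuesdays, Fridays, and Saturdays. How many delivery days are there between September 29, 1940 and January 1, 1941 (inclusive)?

54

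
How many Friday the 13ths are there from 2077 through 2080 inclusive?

6

Friday-the-13ths by year:
2077: Aug
2078: May
2079: Jan, Oct
2080: Sep, Dec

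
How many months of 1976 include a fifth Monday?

A month has five Mondays exactly when Monday falls within its first (length − 28) days.
Jan: 31 days, starts Thu → 5 of Thu, Fri, Sat
Feb: 29 days, starts Sun → 5 of Sun
Mar: 31 days, starts Mon → 5 of Mon, Tue, Wed ✓
Apr: 30 days, starts Thu → 5 of Thu, Fri
May: 31 days, starts Sat → 5 of Sat, Sun, Mon ✓
Jun: 30 days, starts Tue → 5 of Tue, Wed
Jul: 31 days, starts Thu → 5 of Thu, Fri, Sat
Aug: 31 days, starts Sun → 5 of Sun, Mon, Tue ✓
Sep: 30 days, starts Wed → 5 of Wed, Thu
Oct: 31 days, starts Fri → 5 of Fri, Sat, Sun
Nov: 30 days, starts Mon → 5 of Mon, Tue ✓
Dec: 31 days, starts Wed → 5 of Wed, Thu, Fri
Months with five Mondays: Mar, May, Aug, Nov.

4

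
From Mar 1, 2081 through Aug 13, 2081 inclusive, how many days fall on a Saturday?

24

Mar 1, 2081 is a Saturday.
From Mar 1, 2081 to Aug 13, 2081 is 166 days inclusive.
166 = 7 × 23 + 5, so there are 23 full weeks plus 5 extra days.
Each full week contributes one Saturday: 23 so far.
The 5 extra days are Sat, Sun, Mon, Tue, Wed — 1 of them qualifies.
Total: 23 + 1 = 24.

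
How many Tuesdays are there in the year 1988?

1 January 1988 is a Friday.
The range spans 366 days (inclusive of both endpoints).
366 = 7 × 52 + 2, so there are 52 full weeks plus 2 extra days.
Each full week contributes one Tuesday: 52 so far.
The 2 extra days are Fri, Sat — none qualify.
Total: 52 + 0 = 52.

52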